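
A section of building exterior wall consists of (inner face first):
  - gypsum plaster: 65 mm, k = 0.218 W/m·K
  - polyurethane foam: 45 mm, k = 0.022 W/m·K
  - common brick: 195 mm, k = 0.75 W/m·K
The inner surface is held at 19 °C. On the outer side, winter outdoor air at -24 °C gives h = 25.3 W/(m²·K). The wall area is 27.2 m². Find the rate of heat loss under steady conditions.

Q ≈ 443 W

Treating each layer as a thermal resistance in series:
R_gypsum plaster = L/(kA) = 0.065/(0.218×27.2) = 0.01096 K/W
R_polyurethane foam = L/(kA) = 0.045/(0.022×27.2) = 0.0752 K/W
R_common brick = L/(kA) = 0.195/(0.75×27.2) = 0.009559 K/W
R_outer film = 1/(h_o·A) = 1/(25.3×27.2) = 0.001453 K/W
R_total = 0.09717 K/W
Q = ΔT / R_total = 43 / 0.09717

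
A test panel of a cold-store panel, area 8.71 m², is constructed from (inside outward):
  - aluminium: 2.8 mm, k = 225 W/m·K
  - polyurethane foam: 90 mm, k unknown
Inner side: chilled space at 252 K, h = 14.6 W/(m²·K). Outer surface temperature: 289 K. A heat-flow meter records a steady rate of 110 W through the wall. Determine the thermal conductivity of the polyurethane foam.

k ≈ 0.0315 W/(m·K)

Model the wall as resistances in series:
R_inner film = 1/(h_i·A) = 1/(14.6×8.71) = 0.007864 K/W
R_aluminium = L/(kA) = 0.0028/(225×8.71) = 1.429×10^-6 K/W
Sum of known resistances R_other = 0.007865 K/W
Total R = ΔT/Q = 37/110 = 0.3364 K/W
R_polyurethane foam = R_total − R_other = 0.3285 K/W
k = L/(R·A) = 0.09/(0.3285×8.71)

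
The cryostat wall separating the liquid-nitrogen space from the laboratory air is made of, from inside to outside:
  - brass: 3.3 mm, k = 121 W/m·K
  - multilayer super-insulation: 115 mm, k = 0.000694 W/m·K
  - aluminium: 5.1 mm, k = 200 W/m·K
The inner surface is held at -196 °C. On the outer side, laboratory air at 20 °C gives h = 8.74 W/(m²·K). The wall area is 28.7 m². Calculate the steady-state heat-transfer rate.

Q ≈ 37.4 W

Treating each layer as a thermal resistance in series:
R_brass = L/(kA) = 0.0033/(121×28.7) = 9.503×10^-7 K/W
R_multilayer super-insulation = L/(kA) = 0.115/(0.000694×28.7) = 5.774 K/W
R_aluminium = L/(kA) = 0.0051/(200×28.7) = 8.885×10^-7 K/W
R_outer film = 1/(h_o·A) = 1/(8.74×28.7) = 0.003987 K/W
R_total = 5.778 K/W
Q = ΔT / R_total = 216 / 5.778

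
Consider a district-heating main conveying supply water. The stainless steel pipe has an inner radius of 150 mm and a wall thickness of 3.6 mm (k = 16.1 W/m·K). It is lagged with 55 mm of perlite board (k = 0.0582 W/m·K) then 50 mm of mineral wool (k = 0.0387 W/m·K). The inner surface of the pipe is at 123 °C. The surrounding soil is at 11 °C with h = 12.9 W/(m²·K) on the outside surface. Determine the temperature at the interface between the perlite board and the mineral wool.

T ≈ 70 °C

Per-layer cylindrical resistances, series-summed:
R_stainless steel pipe wall = ln(153.6/150)/(2π×16.1×1) = 2.344×10^-4 K/W
R_perlite board = ln(208.6/153.6)/(2π×0.0582×1) = 0.837 K/W
R_mineral wool = ln(258.6/208.6)/(2π×0.0387×1) = 0.8836 K/W
R_outer film = 1/(h_o·2πr_oL) = 1/(12.9×2π×0.2586×1) = 0.04771 K/W
R_total = 1.769 K/W
Q = ΔT/R_total = 112/1.769
Q = 63.3 W/m
T_interface = T_inner − Q·ΣR(inner→interface) = 123 − 63.3×0.8372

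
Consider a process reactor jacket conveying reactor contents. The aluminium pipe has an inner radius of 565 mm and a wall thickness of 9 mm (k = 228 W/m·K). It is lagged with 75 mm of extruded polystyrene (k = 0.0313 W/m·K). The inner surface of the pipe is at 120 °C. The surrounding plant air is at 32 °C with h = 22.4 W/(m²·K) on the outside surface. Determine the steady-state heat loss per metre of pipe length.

Treating each annulus and film as a series resistance:
R_aluminium pipe wall = ln(574/565)/(2π×228×1) = 1.103×10^-5 K/W
R_extruded polystyrene = ln(649/574)/(2π×0.0313×1) = 0.6244 K/W
R_outer film = 1/(h_o·2πr_oL) = 1/(22.4×2π×0.649×1) = 0.01095 K/W
R_total = 0.6354 K/W
Q = ΔT/R_total = 88/0.6354

q′ ≈ 138 W/m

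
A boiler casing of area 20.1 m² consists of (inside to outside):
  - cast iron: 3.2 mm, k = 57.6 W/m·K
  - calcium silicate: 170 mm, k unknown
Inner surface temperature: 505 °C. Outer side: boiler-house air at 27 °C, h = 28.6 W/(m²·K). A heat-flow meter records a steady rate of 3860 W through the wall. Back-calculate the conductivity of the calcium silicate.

Series thermal resistances:
R_cast iron = L/(kA) = 0.0032/(57.6×20.1) = 2.764×10^-6 K/W
R_outer film = 1/(h_o·A) = 1/(28.6×20.1) = 0.00174 K/W
Sum of known resistances R_other = 0.001742 K/W
Total R = ΔT/Q = 478/3860 = 0.1238 K/W
R_calcium silicate = R_total − R_other = 0.1221 K/W
k = L/(R·A) = 0.17/(0.1221×20.1)

k ≈ 0.0693 W/(m·K)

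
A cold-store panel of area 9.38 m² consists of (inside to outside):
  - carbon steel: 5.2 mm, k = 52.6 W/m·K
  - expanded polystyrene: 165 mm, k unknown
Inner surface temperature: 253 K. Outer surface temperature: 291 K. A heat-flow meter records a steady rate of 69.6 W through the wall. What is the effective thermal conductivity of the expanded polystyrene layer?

k ≈ 0.0322 W/(m·K)

Thermal resistances in series:
R_carbon steel = L/(kA) = 0.0052/(52.6×9.38) = 1.054×10^-5 K/W
Sum of known resistances R_other = 1.054×10^-5 K/W
Total R = ΔT/Q = 38/69.6 = 0.546 K/W
R_expanded polystyrene = R_total − R_other = 0.546 K/W
k = L/(R·A) = 0.165/(0.546×9.38)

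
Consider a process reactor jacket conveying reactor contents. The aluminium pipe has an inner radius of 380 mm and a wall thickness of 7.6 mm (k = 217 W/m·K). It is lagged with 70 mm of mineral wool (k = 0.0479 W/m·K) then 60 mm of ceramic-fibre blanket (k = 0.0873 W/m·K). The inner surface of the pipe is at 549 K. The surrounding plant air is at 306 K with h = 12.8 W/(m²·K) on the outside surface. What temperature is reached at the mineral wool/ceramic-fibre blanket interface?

T ≈ 381 K

Radial resistances (cylindrical: R_cond = ln(r_o/r_i)/(2πkL), R_conv = 1/(h·2πrL)):
R_aluminium pipe wall = ln(387.6/380)/(2π×217×1) = 1.452×10^-5 K/W
R_mineral wool = ln(457.6/387.6)/(2π×0.0479×1) = 0.5516 K/W
R_ceramic-fibre blanket = ln(517.6/457.6)/(2π×0.0873×1) = 0.2246 K/W
R_outer film = 1/(h_o·2πr_oL) = 1/(12.8×2π×0.5176×1) = 0.02402 K/W
R_total = 0.8003 K/W
Q = ΔT/R_total = 243/0.8003
Q = 304 W/m
T_interface = T_inner − Q·ΣR(inner→interface) = 549 − 304×0.5516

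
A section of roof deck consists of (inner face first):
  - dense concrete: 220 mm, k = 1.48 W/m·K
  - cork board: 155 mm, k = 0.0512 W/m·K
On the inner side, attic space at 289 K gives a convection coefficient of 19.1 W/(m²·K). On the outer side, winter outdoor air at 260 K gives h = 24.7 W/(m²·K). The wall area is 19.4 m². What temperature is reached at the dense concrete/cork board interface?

T ≈ 287 K

Model the wall as resistances in series:
R_inner film = 1/(h_i·A) = 1/(19.1×19.4) = 0.002699 K/W
R_dense concrete = L/(kA) = 0.22/(1.48×19.4) = 0.007662 K/W
R_cork board = L/(kA) = 0.155/(0.0512×19.4) = 0.156 K/W
R_outer film = 1/(h_o·A) = 1/(24.7×19.4) = 0.002087 K/W
R_total = 0.1685 K/W;  Q = ΔT/R_total = 29/0.1685 = 172.1 W
T_interface = T_inner − Q·ΣR(inner→interface) = 289 − 172×0.01036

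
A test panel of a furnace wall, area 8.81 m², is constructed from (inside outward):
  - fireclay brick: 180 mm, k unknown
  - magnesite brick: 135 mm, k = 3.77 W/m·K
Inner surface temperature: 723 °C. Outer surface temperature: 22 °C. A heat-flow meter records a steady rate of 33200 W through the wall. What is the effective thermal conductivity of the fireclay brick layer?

Series thermal resistances:
R_magnesite brick = L/(kA) = 0.135/(3.77×8.81) = 0.004065 K/W
Sum of known resistances R_other = 0.004065 K/W
Total R = ΔT/Q = 701/33200 = 0.02111 K/W
R_fireclay brick = R_total − R_other = 0.01705 K/W
k = L/(R·A) = 0.18/(0.01705×8.81)

k ≈ 1.2 W/(m·K)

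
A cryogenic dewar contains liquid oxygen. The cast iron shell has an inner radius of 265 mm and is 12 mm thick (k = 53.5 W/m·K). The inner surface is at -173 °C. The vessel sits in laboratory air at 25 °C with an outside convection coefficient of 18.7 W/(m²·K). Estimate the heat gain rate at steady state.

Q ≈ 3550 W

Spherical conduction: R = (1/r_in − 1/r_out)/(4πk) per layer; series-sum.
R_cast iron shell = (1/0.265 − 1/0.277)/(4π×53.5) = 2.432×10^-4 K/W
R_outer film = 1/(h·4πr_o²) = 1/(18.7×4π×0.277²) = 0.05546 K/W
R_total = 0.0557 K/W
Q = ΔT/R_total = 198/0.0557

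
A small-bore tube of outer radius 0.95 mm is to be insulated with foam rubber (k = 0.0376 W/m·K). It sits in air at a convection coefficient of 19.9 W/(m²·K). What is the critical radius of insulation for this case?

For a cylinder r_cr = k/h = 0.0376/19.9
r_cr = 1.89 mm; since the bare radius (0.95 mm) is below r_cr, adding a thin layer of insulation will *increase* heat loss.

r_cr ≈ 1.89 mm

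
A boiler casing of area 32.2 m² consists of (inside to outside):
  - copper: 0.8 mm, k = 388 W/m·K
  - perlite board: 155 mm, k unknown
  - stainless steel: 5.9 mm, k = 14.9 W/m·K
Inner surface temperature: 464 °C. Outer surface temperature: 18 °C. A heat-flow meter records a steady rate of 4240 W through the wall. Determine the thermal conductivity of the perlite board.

Treating each layer as a thermal resistance in series:
R_copper = L/(kA) = 0.0008/(388×32.2) = 6.403×10^-8 K/W
R_stainless steel = L/(kA) = 0.0059/(14.9×32.2) = 1.23×10^-5 K/W
Sum of known resistances R_other = 1.236×10^-5 K/W
Total R = ΔT/Q = 446/4240 = 0.1052 K/W
R_perlite board = R_total − R_other = 0.1052 K/W
k = L/(R·A) = 0.155/(0.1052×32.2)

k ≈ 0.0458 W/(m·K)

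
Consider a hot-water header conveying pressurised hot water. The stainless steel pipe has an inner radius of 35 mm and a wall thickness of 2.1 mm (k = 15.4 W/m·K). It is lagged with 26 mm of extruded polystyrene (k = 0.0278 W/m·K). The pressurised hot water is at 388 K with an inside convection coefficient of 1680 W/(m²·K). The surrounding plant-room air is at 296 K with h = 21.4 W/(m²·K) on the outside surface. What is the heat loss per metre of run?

Radial resistances (cylindrical: R_cond = ln(r_o/r_i)/(2πkL), R_conv = 1/(h·2πrL)):
R_inner film = 1/(h_i·2πr₁L) = 1/(1680×2π×0.035×1) = 0.002707 K/W
R_stainless steel pipe wall = ln(37.1/35)/(2π×15.4×1) = 6.022×10^-4 K/W
R_extruded polystyrene = ln(63.1/37.1)/(2π×0.0278×1) = 3.041 K/W
R_outer film = 1/(h_o·2πr_oL) = 1/(21.4×2π×0.0631×1) = 0.1179 K/W
R_total = 3.162 K/W
Q = ΔT/R_total = 92/3.162

q′ ≈ 29.1 W/m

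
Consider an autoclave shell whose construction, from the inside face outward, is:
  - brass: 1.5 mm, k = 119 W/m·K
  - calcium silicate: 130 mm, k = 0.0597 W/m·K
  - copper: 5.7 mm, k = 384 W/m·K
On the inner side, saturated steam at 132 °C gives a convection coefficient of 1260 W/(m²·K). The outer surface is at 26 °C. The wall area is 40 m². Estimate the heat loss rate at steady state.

Using the resistance-network approach (series):
R_inner film = 1/(h_i·A) = 1/(1260×40) = 1.984×10^-5 K/W
R_brass = L/(kA) = 0.0015/(119×40) = 3.151×10^-7 K/W
R_calcium silicate = L/(kA) = 0.13/(0.0597×40) = 0.05444 K/W
R_copper = L/(kA) = 0.0057/(384×40) = 3.711×10^-7 K/W
R_total = 0.05446 K/W
Q = ΔT / R_total = 106 / 0.05446

Q ≈ 1950 W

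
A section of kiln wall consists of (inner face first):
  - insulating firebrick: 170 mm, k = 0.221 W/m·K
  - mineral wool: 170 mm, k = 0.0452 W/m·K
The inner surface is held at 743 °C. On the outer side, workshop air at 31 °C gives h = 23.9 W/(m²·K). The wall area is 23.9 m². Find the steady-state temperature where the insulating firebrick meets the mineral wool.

Model the wall as resistances in series:
R_insulating firebrick = L/(kA) = 0.17/(0.221×23.9) = 0.03219 K/W
R_mineral wool = L/(kA) = 0.17/(0.0452×23.9) = 0.1574 K/W
R_outer film = 1/(h_o·A) = 1/(23.9×23.9) = 0.001751 K/W
R_total = 0.1913 K/W;  Q = ΔT/R_total = 712/0.1913 = 3722 W
T_interface = T_inner − Q·ΣR(inner→interface) = 743 − 3720×0.03219

T ≈ 623 °C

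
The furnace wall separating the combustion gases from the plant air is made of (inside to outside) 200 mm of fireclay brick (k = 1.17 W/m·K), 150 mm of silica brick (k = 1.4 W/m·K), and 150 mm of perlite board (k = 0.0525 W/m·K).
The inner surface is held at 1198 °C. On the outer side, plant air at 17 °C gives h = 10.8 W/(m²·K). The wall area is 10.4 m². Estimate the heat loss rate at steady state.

Q ≈ 3810 W

Using the resistance-network approach (series):
R_fireclay brick = L/(kA) = 0.2/(1.17×10.4) = 0.01644 K/W
R_silica brick = L/(kA) = 0.15/(1.4×10.4) = 0.0103 K/W
R_perlite board = L/(kA) = 0.15/(0.0525×10.4) = 0.2747 K/W
R_outer film = 1/(h_o·A) = 1/(10.8×10.4) = 0.008903 K/W
R_total = 0.3104 K/W
Q = ΔT / R_total = 1181 / 0.3104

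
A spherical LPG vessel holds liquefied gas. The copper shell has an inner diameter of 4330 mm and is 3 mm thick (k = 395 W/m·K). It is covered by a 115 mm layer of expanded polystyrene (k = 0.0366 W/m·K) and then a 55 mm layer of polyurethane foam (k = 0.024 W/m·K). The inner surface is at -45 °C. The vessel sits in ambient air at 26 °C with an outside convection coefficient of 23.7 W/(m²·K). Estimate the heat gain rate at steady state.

Q ≈ 832 W

Each spherical layer contributes R = (1/r_i − 1/r_o)/(4πk):
R_copper shell = (1/2.165 − 1/2.168)/(4π×395) = 1.288×10^-7 K/W
R_expanded polystyrene = (1/2.168 − 1/2.283)/(4π×0.0366) = 0.05052 K/W
R_polyurethane foam = (1/2.283 − 1/2.338)/(4π×0.024) = 0.03417 K/W
R_outer film = 1/(h·4πr_o²) = 1/(23.7×4π×2.338²) = 6.143×10^-4 K/W
R_total = 0.0853 K/W
Q = ΔT/R_total = 71/0.0853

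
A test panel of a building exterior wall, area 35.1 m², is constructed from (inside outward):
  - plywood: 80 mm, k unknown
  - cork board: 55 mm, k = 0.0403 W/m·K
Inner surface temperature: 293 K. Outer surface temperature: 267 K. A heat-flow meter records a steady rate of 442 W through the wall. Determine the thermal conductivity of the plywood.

Model the wall as resistances in series:
R_cork board = L/(kA) = 0.055/(0.0403×35.1) = 0.03888 K/W
Sum of known resistances R_other = 0.03888 K/W
Total R = ΔT/Q = 26/442 = 0.05882 K/W
R_plywood = R_total − R_other = 0.01994 K/W
k = L/(R·A) = 0.08/(0.01994×35.1)

k ≈ 0.114 W/(m·K)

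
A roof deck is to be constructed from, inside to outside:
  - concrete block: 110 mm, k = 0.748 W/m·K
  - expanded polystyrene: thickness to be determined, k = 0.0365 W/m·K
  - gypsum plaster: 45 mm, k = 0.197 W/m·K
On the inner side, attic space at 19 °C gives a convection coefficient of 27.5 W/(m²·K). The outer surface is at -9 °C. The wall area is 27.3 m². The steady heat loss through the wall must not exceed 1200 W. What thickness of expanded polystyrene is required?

L ≈ 8.22 mm

Model the wall as resistances in series:
R_inner film = 1/(h_i·A) = 1/(27.5×27.3) = 0.001332 K/W
R_concrete block = L/(kA) = 0.11/(0.748×27.3) = 0.005387 K/W
R_gypsum plaster = L/(kA) = 0.045/(0.197×27.3) = 0.008367 K/W
Sum of the known resistances R_other = 0.01509 K/W
Required total resistance R_tot = ΔT/Q_allow = 28/1200 = 0.02333 K/W
R_expanded polystyrene = R_tot − R_other = 0.008247 K/W
L = R·k·A = 0.008247×0.0365×27.3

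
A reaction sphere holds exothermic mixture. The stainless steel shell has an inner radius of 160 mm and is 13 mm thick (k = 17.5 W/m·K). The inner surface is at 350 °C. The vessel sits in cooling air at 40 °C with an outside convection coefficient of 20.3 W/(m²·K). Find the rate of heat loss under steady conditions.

Spherical conduction: R = (1/r_in − 1/r_out)/(4πk) per layer; series-sum.
R_stainless steel shell = (1/0.16 − 1/0.173)/(4π×17.5) = 0.002136 K/W
R_outer film = 1/(h·4πr_o²) = 1/(20.3×4π×0.173²) = 0.131 K/W
R_total = 0.1331 K/W
Q = ΔT/R_total = 310/0.1331

Q ≈ 2330 W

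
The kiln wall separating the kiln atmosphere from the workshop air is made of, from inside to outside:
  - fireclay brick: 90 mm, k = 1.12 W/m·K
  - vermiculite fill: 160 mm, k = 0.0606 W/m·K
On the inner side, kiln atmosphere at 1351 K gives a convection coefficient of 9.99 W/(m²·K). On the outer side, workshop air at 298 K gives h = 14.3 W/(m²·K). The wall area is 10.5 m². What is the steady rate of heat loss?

Treating each layer as a thermal resistance in series:
R_inner film = 1/(h_i·A) = 1/(9.99×10.5) = 0.009533 K/W
R_fireclay brick = L/(kA) = 0.09/(1.12×10.5) = 0.007653 K/W
R_vermiculite fill = L/(kA) = 0.16/(0.0606×10.5) = 0.2515 K/W
R_outer film = 1/(h_o·A) = 1/(14.3×10.5) = 0.00666 K/W
R_total = 0.2753 K/W
Q = ΔT / R_total = 1053 / 0.2753

Q ≈ 3820 W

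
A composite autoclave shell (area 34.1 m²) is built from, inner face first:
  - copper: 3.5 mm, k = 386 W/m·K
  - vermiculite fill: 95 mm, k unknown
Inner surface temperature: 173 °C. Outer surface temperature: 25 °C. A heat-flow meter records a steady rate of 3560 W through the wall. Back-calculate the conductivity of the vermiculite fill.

k ≈ 0.067 W/(m·K)

Treating each layer as a thermal resistance in series:
R_copper = L/(kA) = 0.0035/(386×34.1) = 2.659×10^-7 K/W
Sum of known resistances R_other = 2.659×10^-7 K/W
Total R = ΔT/Q = 148/3560 = 0.04157 K/W
R_vermiculite fill = R_total − R_other = 0.04157 K/W
k = L/(R·A) = 0.095/(0.04157×34.1)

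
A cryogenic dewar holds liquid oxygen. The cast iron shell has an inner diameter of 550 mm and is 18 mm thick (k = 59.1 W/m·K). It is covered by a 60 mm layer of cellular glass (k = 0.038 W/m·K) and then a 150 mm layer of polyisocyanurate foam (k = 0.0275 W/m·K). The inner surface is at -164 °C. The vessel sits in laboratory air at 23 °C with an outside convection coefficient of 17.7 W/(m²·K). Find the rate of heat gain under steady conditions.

Each spherical layer contributes R = (1/r_i − 1/r_o)/(4πk):
R_cast iron shell = (1/0.275 − 1/0.293)/(4π×59.1) = 3.008×10^-4 K/W
R_cellular glass = (1/0.293 − 1/0.353)/(4π×0.038) = 1.215 K/W
R_polyisocyanurate foam = (1/0.353 − 1/0.503)/(4π×0.0275) = 2.445 K/W
R_outer film = 1/(h·4πr_o²) = 1/(17.7×4π×0.503²) = 0.01777 K/W
R_total = 3.677 K/W
Q = ΔT/R_total = 187/3.677

Q ≈ 50.8 W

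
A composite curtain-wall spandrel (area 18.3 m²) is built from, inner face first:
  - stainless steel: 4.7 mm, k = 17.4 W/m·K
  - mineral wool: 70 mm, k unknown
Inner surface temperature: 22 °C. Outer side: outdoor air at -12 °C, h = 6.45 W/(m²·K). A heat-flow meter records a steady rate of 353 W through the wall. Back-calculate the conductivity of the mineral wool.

Series thermal resistances:
R_stainless steel = L/(kA) = 0.0047/(17.4×18.3) = 1.476×10^-5 K/W
R_outer film = 1/(h_o·A) = 1/(6.45×18.3) = 0.008472 K/W
Sum of known resistances R_other = 0.008487 K/W
Total R = ΔT/Q = 34/353 = 0.09632 K/W
R_mineral wool = R_total − R_other = 0.08783 K/W
k = L/(R·A) = 0.07/(0.08783×18.3)

k ≈ 0.0436 W/(m·K)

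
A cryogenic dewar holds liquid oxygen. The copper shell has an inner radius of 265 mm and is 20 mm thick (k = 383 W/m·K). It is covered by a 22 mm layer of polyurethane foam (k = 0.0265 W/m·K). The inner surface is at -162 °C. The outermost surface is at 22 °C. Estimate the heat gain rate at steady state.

Spherical conduction: R = (1/r_in − 1/r_out)/(4πk) per layer; series-sum.
R_copper shell = (1/0.265 − 1/0.285)/(4π×383) = 5.502×10^-5 K/W
R_polyurethane foam = (1/0.285 − 1/0.307)/(4π×0.0265) = 0.7551 K/W
R_total = 0.7551 K/W
Q = ΔT/R_total = 184/0.7551

Q ≈ 244 W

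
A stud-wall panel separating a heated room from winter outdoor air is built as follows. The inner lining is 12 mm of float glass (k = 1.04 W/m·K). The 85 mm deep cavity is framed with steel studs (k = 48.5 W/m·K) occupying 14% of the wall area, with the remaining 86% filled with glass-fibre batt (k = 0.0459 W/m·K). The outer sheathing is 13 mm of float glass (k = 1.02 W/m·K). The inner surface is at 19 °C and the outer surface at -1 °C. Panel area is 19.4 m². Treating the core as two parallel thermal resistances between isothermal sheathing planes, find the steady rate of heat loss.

Q ≈ 10600 W

Sheathing layers in series; stud and cavity paths in parallel between them.
R_inner = 0.012/(1.04×19.4) = 5.948×10^-4 K/W
R_stud  = 0.085/(48.5×0.14×19.4) = 6.453×10^-4 K/W
R_cav   = 0.085/(0.0459×0.86×19.4) = 0.111 K/W
1/R_core = 1/R_stud + 1/R_cav → R_core = 6.415×10^-4 K/W
R_outer = 0.013/(1.02×19.4) = 6.57×10^-4 K/W
R_total = 0.001893 K/W
Q = ΔT/R_total = 20/0.001893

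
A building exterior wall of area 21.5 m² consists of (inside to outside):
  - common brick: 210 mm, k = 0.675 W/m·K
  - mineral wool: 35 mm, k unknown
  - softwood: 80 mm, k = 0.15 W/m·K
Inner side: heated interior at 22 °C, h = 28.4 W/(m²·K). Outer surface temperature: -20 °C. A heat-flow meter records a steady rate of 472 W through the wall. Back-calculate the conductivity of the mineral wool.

k ≈ 0.0339 W/(m·K)

Series thermal resistances:
R_inner film = 1/(h_i·A) = 1/(28.4×21.5) = 0.001638 K/W
R_common brick = L/(kA) = 0.21/(0.675×21.5) = 0.01447 K/W
R_softwood = L/(kA) = 0.08/(0.15×21.5) = 0.02481 K/W
Sum of known resistances R_other = 0.04091 K/W
Total R = ΔT/Q = 42/472 = 0.08898 K/W
R_mineral wool = R_total − R_other = 0.04807 K/W
k = L/(R·A) = 0.035/(0.04807×21.5)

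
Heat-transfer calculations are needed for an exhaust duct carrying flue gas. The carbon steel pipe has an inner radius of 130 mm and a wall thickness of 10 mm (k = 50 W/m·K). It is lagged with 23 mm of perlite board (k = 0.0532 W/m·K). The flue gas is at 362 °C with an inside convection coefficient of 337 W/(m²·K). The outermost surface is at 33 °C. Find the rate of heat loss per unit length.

q′ ≈ 717 W/m

Radial resistances (cylindrical: R_cond = ln(r_o/r_i)/(2πkL), R_conv = 1/(h·2πrL)):
R_inner film = 1/(h_i·2πr₁L) = 1/(337×2π×0.13×1) = 0.003633 K/W
R_carbon steel pipe wall = ln(140/130)/(2π×50×1) = 2.359×10^-4 K/W
R_perlite board = ln(163/140)/(2π×0.0532×1) = 0.4551 K/W
R_total = 0.4589 K/W
Q = ΔT/R_total = 329/0.4589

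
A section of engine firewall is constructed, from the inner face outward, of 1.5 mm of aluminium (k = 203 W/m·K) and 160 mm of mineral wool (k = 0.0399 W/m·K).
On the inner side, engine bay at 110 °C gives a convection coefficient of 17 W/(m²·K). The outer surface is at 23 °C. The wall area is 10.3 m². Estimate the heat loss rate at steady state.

Using the resistance-network approach (series):
R_inner film = 1/(h_i·A) = 1/(17×10.3) = 0.005711 K/W
R_aluminium = L/(kA) = 0.0015/(203×10.3) = 7.174×10^-7 K/W
R_mineral wool = L/(kA) = 0.16/(0.0399×10.3) = 0.3893 K/W
R_total = 0.395 K/W
Q = ΔT / R_total = 87 / 0.395

Q ≈ 220 W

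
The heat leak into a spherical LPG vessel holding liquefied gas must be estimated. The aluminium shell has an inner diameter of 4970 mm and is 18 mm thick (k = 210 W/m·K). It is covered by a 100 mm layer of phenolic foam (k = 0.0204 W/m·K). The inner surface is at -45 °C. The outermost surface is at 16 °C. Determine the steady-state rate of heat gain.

Q ≈ 1020 W

Spherical conduction: R = (1/r_in − 1/r_out)/(4πk) per layer; series-sum.
R_aluminium shell = (1/2.485 − 1/2.503)/(4π×210) = 1.097×10^-6 K/W
R_phenolic foam = (1/2.503 − 1/2.603)/(4π×0.0204) = 0.05987 K/W
R_total = 0.05987 K/W
Q = ΔT/R_total = 61/0.05987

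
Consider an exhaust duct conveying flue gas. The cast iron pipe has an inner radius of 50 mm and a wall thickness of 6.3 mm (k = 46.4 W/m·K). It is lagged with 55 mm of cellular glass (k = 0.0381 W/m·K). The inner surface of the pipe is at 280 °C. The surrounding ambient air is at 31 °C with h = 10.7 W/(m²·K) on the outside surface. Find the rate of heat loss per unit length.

q′ ≈ 83.5 W/m

Treating each annulus and film as a series resistance:
R_cast iron pipe wall = ln(56.3/50)/(2π×46.4×1) = 4.071×10^-4 K/W
R_cellular glass = ln(111.3/56.3)/(2π×0.0381×1) = 2.847 K/W
R_outer film = 1/(h_o·2πr_oL) = 1/(10.7×2π×0.1113×1) = 0.1336 K/W
R_total = 2.981 K/W
Q = ΔT/R_total = 249/2.981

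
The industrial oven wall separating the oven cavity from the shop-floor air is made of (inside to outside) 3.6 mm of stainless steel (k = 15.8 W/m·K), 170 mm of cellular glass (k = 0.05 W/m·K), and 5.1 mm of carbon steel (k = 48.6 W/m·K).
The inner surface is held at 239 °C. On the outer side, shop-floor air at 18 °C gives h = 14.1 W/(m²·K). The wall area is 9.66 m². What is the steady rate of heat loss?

Model the wall as resistances in series:
R_stainless steel = L/(kA) = 0.0036/(15.8×9.66) = 2.359×10^-5 K/W
R_cellular glass = L/(kA) = 0.17/(0.05×9.66) = 0.352 K/W
R_carbon steel = L/(kA) = 0.0051/(48.6×9.66) = 1.086×10^-5 K/W
R_outer film = 1/(h_o·A) = 1/(14.1×9.66) = 0.007342 K/W
R_total = 0.3593 K/W
Q = ΔT / R_total = 221 / 0.3593

Q ≈ 615 W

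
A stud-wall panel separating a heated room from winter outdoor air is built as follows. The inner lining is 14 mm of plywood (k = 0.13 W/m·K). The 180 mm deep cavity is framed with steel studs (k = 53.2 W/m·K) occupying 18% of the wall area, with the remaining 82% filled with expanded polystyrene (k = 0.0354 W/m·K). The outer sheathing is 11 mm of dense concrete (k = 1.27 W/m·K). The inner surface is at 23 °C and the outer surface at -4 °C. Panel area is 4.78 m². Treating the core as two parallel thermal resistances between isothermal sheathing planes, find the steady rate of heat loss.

Q ≈ 955 W

Sheathing layers in series; stud and cavity paths in parallel between them.
R_inner = 0.014/(0.13×4.78) = 0.02253 K/W
R_stud  = 0.18/(53.2×0.18×4.78) = 0.003932 K/W
R_cav   = 0.18/(0.0354×0.82×4.78) = 1.297 K/W
1/R_core = 1/R_stud + 1/R_cav → R_core = 0.003921 K/W
R_outer = 0.011/(1.27×4.78) = 0.001812 K/W
R_total = 0.02826 K/W
Q = ΔT/R_total = 27/0.02826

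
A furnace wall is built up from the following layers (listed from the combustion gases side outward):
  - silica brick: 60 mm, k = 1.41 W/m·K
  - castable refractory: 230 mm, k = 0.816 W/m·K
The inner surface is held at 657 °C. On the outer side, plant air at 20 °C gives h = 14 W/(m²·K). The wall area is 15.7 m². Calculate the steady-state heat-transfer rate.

Series thermal resistances:
R_silica brick = L/(kA) = 0.06/(1.41×15.7) = 0.00271 K/W
R_castable refractory = L/(kA) = 0.23/(0.816×15.7) = 0.01795 K/W
R_outer film = 1/(h_o·A) = 1/(14×15.7) = 0.00455 K/W
R_total = 0.02521 K/W
Q = ΔT / R_total = 637 / 0.02521

Q ≈ 25300 W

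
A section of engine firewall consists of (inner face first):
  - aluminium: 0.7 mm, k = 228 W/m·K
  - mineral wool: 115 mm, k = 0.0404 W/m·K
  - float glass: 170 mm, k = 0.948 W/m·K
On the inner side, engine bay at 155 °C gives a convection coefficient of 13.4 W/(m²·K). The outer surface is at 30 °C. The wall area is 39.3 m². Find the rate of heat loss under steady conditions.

Q ≈ 1580 W

Treating each layer as a thermal resistance in series:
R_inner film = 1/(h_i·A) = 1/(13.4×39.3) = 0.001899 K/W
R_aluminium = L/(kA) = 0.0007/(228×39.3) = 7.812×10^-8 K/W
R_mineral wool = L/(kA) = 0.115/(0.0404×39.3) = 0.07243 K/W
R_float glass = L/(kA) = 0.17/(0.948×39.3) = 0.004563 K/W
R_total = 0.07889 K/W
Q = ΔT / R_total = 125 / 0.07889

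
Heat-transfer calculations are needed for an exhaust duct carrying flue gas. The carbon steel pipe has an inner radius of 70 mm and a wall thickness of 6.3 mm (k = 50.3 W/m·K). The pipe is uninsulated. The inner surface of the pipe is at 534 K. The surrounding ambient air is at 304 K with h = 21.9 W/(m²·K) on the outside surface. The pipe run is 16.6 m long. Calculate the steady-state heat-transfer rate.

Q ≈ 40000 W

Treating each annulus and film as a series resistance:
R_carbon steel pipe wall = ln(76.3/70)/(2π×50.3×16.6) = 1.643×10^-5 K/W
R_outer film = 1/(h_o·2πr_oL) = 1/(21.9×2π×0.0763×16.6) = 0.005738 K/W
R_total = 0.005754 K/W
Q = ΔT/R_total = 230/0.005754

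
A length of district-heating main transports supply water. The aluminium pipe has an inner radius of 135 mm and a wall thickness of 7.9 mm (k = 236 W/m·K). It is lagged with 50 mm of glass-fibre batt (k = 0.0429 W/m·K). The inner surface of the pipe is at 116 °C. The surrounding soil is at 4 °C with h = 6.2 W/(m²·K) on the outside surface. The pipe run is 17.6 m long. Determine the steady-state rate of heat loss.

For a radial system each layer contributes R = ln(r_out/r_in)/(2πkL); films add R = 1/(hA).
R_aluminium pipe wall = ln(142.9/135)/(2π×236×17.6) = 2.179×10^-6 K/W
R_glass-fibre batt = ln(192.9/142.9)/(2π×0.0429×17.6) = 0.06324 K/W
R_outer film = 1/(h_o·2πr_oL) = 1/(6.2×2π×0.1929×17.6) = 0.007561 K/W
R_total = 0.07081 K/W
Q = ΔT/R_total = 112/0.07081

Q ≈ 1580 W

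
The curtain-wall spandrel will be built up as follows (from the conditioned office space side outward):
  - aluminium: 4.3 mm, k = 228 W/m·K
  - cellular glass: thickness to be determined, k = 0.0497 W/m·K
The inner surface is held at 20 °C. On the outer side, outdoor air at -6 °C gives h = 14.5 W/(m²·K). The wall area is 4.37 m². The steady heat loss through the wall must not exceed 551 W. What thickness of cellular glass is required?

L ≈ 6.82 mm

Thermal resistances in series:
R_aluminium = L/(kA) = 0.0043/(228×4.37) = 4.316×10^-6 K/W
R_outer film = 1/(h_o·A) = 1/(14.5×4.37) = 0.01578 K/W
Sum of the known resistances R_other = 0.01579 K/W
Required total resistance R_tot = ΔT/Q_allow = 26/551 = 0.04719 K/W
R_cellular glass = R_tot − R_other = 0.0314 K/W
L = R·k·A = 0.0314×0.0497×4.37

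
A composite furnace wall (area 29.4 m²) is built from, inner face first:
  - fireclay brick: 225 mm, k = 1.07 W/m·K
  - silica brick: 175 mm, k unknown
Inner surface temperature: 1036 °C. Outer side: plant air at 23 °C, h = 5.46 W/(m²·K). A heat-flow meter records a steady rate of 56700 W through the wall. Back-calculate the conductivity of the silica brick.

Model the wall as resistances in series:
R_fireclay brick = L/(kA) = 0.225/(1.07×29.4) = 0.007152 K/W
R_outer film = 1/(h_o·A) = 1/(5.46×29.4) = 0.00623 K/W
Sum of known resistances R_other = 0.01338 K/W
Total R = ΔT/Q = 1013/56700 = 0.01787 K/W
R_silica brick = R_total − R_other = 0.004484 K/W
k = L/(R·A) = 0.175/(0.004484×29.4)

k ≈ 1.33 W/(m·K)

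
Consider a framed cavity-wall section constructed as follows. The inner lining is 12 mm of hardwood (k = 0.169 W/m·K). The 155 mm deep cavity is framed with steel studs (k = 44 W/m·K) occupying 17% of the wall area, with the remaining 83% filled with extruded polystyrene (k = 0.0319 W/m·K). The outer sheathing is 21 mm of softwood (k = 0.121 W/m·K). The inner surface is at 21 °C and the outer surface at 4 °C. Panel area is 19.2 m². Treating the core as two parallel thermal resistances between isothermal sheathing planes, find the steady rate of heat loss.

Q ≈ 1230 W

Sheathing layers in series; stud and cavity paths in parallel between them.
R_inner = 0.012/(0.169×19.2) = 0.003698 K/W
R_stud  = 0.155/(44×0.17×19.2) = 0.001079 K/W
R_cav   = 0.155/(0.0319×0.83×19.2) = 0.3049 K/W
1/R_core = 1/R_stud + 1/R_cav → R_core = 0.001075 K/W
R_outer = 0.021/(0.121×19.2) = 0.009039 K/W
R_total = 0.01381 K/W
Q = ΔT/R_total = 17/0.01381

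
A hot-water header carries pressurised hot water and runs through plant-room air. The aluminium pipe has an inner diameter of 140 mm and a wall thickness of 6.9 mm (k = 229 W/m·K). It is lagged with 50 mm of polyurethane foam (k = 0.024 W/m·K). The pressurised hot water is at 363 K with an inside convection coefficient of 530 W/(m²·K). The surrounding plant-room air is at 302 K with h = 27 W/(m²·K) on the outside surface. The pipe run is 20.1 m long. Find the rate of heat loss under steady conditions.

Q ≈ 364 W

Radial resistances (cylindrical: R_cond = ln(r_o/r_i)/(2πkL), R_conv = 1/(h·2πrL)):
R_inner film = 1/(h_i·2πr₁L) = 1/(530×2π×0.07×20.1) = 2.134×10^-4 K/W
R_aluminium pipe wall = ln(76.9/70)/(2π×229×20.1) = 3.251×10^-6 K/W
R_polyurethane foam = ln(126.9/76.9)/(2π×0.024×20.1) = 0.1653 K/W
R_outer film = 1/(h_o·2πr_oL) = 1/(27×2π×0.1269×20.1) = 0.002311 K/W
R_total = 0.1678 K/W
Q = ΔT/R_total = 61/0.1678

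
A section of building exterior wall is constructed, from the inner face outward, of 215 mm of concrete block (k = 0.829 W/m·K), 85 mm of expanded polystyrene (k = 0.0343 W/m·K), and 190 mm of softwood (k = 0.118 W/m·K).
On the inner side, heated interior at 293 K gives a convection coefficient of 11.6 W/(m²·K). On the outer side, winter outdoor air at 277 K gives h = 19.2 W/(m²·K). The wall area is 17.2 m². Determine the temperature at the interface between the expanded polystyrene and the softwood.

Series thermal resistances:
R_inner film = 1/(h_i·A) = 1/(11.6×17.2) = 0.005012 K/W
R_concrete block = L/(kA) = 0.215/(0.829×17.2) = 0.01508 K/W
R_expanded polystyrene = L/(kA) = 0.085/(0.0343×17.2) = 0.1441 K/W
R_softwood = L/(kA) = 0.19/(0.118×17.2) = 0.09361 K/W
R_outer film = 1/(h_o·A) = 1/(19.2×17.2) = 0.003028 K/W
R_total = 0.2608 K/W;  Q = ΔT/R_total = 16/0.2608 = 61.35 W
T_interface = T_inner − Q·ΣR(inner→interface) = 293 − 61.3×0.1642

T ≈ 283 K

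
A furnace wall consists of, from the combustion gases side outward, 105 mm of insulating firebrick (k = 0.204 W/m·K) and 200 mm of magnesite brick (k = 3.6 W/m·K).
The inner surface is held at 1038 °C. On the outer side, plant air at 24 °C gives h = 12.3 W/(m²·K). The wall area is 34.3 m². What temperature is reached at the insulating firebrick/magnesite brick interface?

Thermal resistances in series:
R_insulating firebrick = L/(kA) = 0.105/(0.204×34.3) = 0.01501 K/W
R_magnesite brick = L/(kA) = 0.2/(3.6×34.3) = 0.00162 K/W
R_outer film = 1/(h_o·A) = 1/(12.3×34.3) = 0.00237 K/W
R_total = 0.019 K/W;  Q = ΔT/R_total = 1014/0.019 = 53380 W
T_interface = T_inner − Q·ΣR(inner→interface) = 1038 − 53400×0.01501

T ≈ 237 °C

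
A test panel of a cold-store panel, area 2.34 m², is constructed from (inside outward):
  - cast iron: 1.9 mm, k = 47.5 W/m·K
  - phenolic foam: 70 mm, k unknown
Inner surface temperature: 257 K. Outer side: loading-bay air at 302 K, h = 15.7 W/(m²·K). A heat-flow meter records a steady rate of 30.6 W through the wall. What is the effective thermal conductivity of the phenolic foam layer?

Series thermal resistances:
R_cast iron = L/(kA) = 0.0019/(47.5×2.34) = 1.709×10^-5 K/W
R_outer film = 1/(h_o·A) = 1/(15.7×2.34) = 0.02722 K/W
Sum of known resistances R_other = 0.02724 K/W
Total R = ΔT/Q = 45/30.6 = 1.471 K/W
R_phenolic foam = R_total − R_other = 1.443 K/W
k = L/(R·A) = 0.07/(1.443×2.34)

k ≈ 0.0207 W/(m·K)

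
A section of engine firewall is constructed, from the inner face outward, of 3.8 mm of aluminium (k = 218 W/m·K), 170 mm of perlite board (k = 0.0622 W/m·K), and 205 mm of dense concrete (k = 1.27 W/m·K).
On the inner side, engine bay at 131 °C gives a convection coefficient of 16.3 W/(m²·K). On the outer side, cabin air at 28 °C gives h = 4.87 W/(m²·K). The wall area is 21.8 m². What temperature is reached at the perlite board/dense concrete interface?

T ≈ 39.9 °C

Thermal resistances in series:
R_inner film = 1/(h_i·A) = 1/(16.3×21.8) = 0.002814 K/W
R_aluminium = L/(kA) = 0.0038/(218×21.8) = 7.996×10^-7 K/W
R_perlite board = L/(kA) = 0.17/(0.0622×21.8) = 0.1254 K/W
R_dense concrete = L/(kA) = 0.205/(1.27×21.8) = 0.007404 K/W
R_outer film = 1/(h_o·A) = 1/(4.87×21.8) = 0.009419 K/W
R_total = 0.145 K/W;  Q = ΔT/R_total = 103/0.145 = 710.3 W
T_interface = T_inner − Q·ΣR(inner→interface) = 131 − 710×0.1282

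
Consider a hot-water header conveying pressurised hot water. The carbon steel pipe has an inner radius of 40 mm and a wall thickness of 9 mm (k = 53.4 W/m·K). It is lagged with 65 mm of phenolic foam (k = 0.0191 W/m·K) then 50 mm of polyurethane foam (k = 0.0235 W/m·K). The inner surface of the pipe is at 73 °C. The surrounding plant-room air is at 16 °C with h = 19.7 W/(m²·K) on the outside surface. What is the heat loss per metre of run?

q′ ≈ 5.97 W/m

Per-layer cylindrical resistances, series-summed:
R_carbon steel pipe wall = ln(49/40)/(2π×53.4×1) = 6.049×10^-4 K/W
R_phenolic foam = ln(114/49)/(2π×0.0191×1) = 7.036 K/W
R_polyurethane foam = ln(164/114)/(2π×0.0235×1) = 2.463 K/W
R_outer film = 1/(h_o·2πr_oL) = 1/(19.7×2π×0.164×1) = 0.04926 K/W
R_total = 9.549 K/W
Q = ΔT/R_total = 57/9.549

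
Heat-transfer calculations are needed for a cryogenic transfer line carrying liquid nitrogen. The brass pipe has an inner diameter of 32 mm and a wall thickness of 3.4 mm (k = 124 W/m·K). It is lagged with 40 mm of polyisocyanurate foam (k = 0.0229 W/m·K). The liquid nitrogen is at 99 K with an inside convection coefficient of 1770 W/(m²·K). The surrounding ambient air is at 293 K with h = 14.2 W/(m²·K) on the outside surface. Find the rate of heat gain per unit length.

q′ ≈ 24.3 W/m

Cylindrical conduction, so R = ln(r₂/r₁)/(2πkL) per layer, in series:
R_inner film = 1/(h_i·2πr₁L) = 1/(1770×2π×0.016×1) = 0.00562 K/W
R_brass pipe wall = ln(19.4/16)/(2π×124×1) = 2.473×10^-4 K/W
R_polyisocyanurate foam = ln(59.4/19.4)/(2π×0.0229×1) = 7.777 K/W
R_outer film = 1/(h_o·2πr_oL) = 1/(14.2×2π×0.0594×1) = 0.1887 K/W
R_total = 7.972 K/W
Q = ΔT/R_total = 194/7.972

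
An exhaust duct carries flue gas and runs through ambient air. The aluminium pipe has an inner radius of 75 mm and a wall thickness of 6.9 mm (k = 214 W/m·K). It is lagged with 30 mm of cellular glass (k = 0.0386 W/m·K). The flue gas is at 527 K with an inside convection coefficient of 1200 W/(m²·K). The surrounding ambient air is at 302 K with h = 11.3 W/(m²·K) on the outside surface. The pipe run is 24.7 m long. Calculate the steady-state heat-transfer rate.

Q ≈ 3930 W

Radial resistances (cylindrical: R_cond = ln(r_o/r_i)/(2πkL), R_conv = 1/(h·2πrL)):
R_inner film = 1/(h_i·2πr₁L) = 1/(1200×2π×0.075×24.7) = 7.159×10^-5 K/W
R_aluminium pipe wall = ln(81.9/75)/(2π×214×24.7) = 2.65×10^-6 K/W
R_cellular glass = ln(111.9/81.9)/(2π×0.0386×24.7) = 0.0521 K/W
R_outer film = 1/(h_o·2πr_oL) = 1/(11.3×2π×0.1119×24.7) = 0.005096 K/W
R_total = 0.05727 K/W
Q = ΔT/R_total = 225/0.05727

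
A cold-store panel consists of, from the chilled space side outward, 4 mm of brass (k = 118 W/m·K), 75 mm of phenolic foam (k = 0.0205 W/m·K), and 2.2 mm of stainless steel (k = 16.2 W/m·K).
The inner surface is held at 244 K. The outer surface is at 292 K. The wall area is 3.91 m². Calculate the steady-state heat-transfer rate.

Q ≈ 51.3 W

Model the wall as resistances in series:
R_brass = L/(kA) = 0.004/(118×3.91) = 8.67×10^-6 K/W
R_phenolic foam = L/(kA) = 0.075/(0.0205×3.91) = 0.9357 K/W
R_stainless steel = L/(kA) = 0.0022/(16.2×3.91) = 3.473×10^-5 K/W
R_total = 0.9357 K/W
Q = ΔT / R_total = 48 / 0.9357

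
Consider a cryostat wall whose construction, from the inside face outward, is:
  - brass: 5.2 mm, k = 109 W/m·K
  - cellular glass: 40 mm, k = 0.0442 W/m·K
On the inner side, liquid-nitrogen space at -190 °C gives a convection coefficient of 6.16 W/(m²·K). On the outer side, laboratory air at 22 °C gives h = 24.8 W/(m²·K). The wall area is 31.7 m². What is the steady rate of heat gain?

Treating each layer as a thermal resistance in series:
R_inner film = 1/(h_i·A) = 1/(6.16×31.7) = 0.005121 K/W
R_brass = L/(kA) = 0.0052/(109×31.7) = 1.505×10^-6 K/W
R_cellular glass = L/(kA) = 0.04/(0.0442×31.7) = 0.02855 K/W
R_outer film = 1/(h_o·A) = 1/(24.8×31.7) = 0.001272 K/W
R_total = 0.03494 K/W
Q = ΔT / R_total = 212 / 0.03494

Q ≈ 6070 W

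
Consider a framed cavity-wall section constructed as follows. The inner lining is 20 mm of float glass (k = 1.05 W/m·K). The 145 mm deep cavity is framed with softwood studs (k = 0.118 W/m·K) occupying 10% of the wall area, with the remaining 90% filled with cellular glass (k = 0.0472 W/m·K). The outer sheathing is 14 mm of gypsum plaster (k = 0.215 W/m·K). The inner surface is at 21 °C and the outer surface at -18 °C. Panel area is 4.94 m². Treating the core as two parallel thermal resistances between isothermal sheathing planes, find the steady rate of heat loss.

Sheathing layers in series; stud and cavity paths in parallel between them.
R_inner = 0.02/(1.05×4.94) = 0.003856 K/W
R_stud  = 0.145/(0.118×0.1×4.94) = 2.487 K/W
R_cav   = 0.145/(0.0472×0.9×4.94) = 0.691 K/W
1/R_core = 1/R_stud + 1/R_cav → R_core = 0.5408 K/W
R_outer = 0.014/(0.215×4.94) = 0.01318 K/W
R_total = 0.5578 K/W
Q = ΔT/R_total = 39/0.5578

Q ≈ 69.9 W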